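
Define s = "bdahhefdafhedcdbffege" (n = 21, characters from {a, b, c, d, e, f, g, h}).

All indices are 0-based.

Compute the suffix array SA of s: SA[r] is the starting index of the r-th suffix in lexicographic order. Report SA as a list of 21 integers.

[8, 2, 0, 15, 13, 7, 1, 14, 12, 20, 11, 5, 18, 6, 17, 16, 9, 19, 10, 4, 3]

sorted suffixes:
  #0 SA[0]=8  'afhedcdbffege'
  #1 SA[1]=2  'ahhefdafhedcdbffege'
  #2 SA[2]=0  'bdahhefdafhedcdbffege'
  #3 SA[3]=15  'bffege'
  #4 SA[4]=13  'cdbffege'
  #5 SA[5]=7  'dafhedcdbffege'
  #6 SA[6]=1  'dahhefdafhedcdbffege'
  #7 SA[7]=14  'dbffege'
  #8 SA[8]=12  'dcdbffege'
  #9 SA[9]=20  'e'
  #10 SA[10]=11  'edcdbffege'
  #11 SA[11]=5  'efdafhedcdbffege'
  #12 SA[12]=18  'ege'
  #13 SA[13]=6  'fdafhedcdbffege'
  #14 SA[14]=17  'fege'
  #15 SA[15]=16  'ffege'
  #16 SA[16]=9  'fhedcdbffege'
  #17 SA[17]=19  'ge'
  #18 SA[18]=10  'hedcdbffege'
  #19 SA[19]=4  'hefdafhedcdbffege'
  #20 SA[20]=3  'hhefdafhedcdbffege'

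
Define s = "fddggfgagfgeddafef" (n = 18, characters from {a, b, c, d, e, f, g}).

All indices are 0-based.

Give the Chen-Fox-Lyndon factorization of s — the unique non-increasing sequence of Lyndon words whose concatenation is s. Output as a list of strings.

emit factor 1: 'f' (i=0, period=1)
emit factor 2: 'ddggfg' (i=1, period=6)
emit factor 3: 'agfgedd' (i=7, period=7)
emit factor 4: 'afef' (i=14, period=4)

["f", "ddggfg", "agfgedd", "afef"]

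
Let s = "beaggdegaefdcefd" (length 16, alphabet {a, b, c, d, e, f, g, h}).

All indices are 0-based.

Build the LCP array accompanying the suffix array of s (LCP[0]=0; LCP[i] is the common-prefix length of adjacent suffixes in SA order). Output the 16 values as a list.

[0, 1, 0, 0, 0, 1, 1, 0, 1, 3, 1, 0, 2, 0, 1, 1]

rank→(start, suffix):
  0 → (8, 'aefdcefd')
  1 → (2, 'aggdegaefdcefd')
  2 → (0, 'beaggdegaefdcefd')
  3 → (12, 'cefd')
  4 → (15, 'd')
  5 → (11, 'dcefd')
  6 → (5, 'degaefdcefd')
  7 → (1, 'eaggdegaefdcefd')
  8 → (13, 'efd')
  9 → (9, 'efdcefd')
  10 → (6, 'egaefdcefd')
  11 → (14, 'fd')
  12 → (10, 'fdcefd')
  13 → (7, 'gaefdcefd')
  14 → (4, 'gdegaefdcefd')
  15 → (3, 'ggdegaefdcefd')

SA = [8, 2, 0, 12, 15, 11, 5, 1, 13, 9, 6, 14, 10, 7, 4, 3]
[i] adj suffixes → lcp
  [1] 8/2 → 1 ('a')
  [2] 2/0 → 0 ('')
  [3] 0/12 → 0 ('')
  [4] 12/15 → 0 ('')
  [5] 15/11 → 1 ('d')
  [6] 11/5 → 1 ('d')
  [7] 5/1 → 0 ('')
  [8] 1/13 → 1 ('e')
  [9] 13/9 → 3 ('efd')
  [10] 9/6 → 1 ('e')
  [11] 6/14 → 0 ('')
  [12] 14/10 → 2 ('fd')
  [13] 10/7 → 0 ('')
  [14] 7/4 → 1 ('g')
  [15] 4/3 → 1 ('g')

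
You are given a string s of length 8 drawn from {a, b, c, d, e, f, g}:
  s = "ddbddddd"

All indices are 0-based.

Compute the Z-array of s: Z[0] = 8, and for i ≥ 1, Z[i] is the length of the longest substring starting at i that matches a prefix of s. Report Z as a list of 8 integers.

Z[0]=8
i=1: outside box; Z[1]=1 grow→box=[1,2)
i=2: outside box; Z[2]=0
i=3: outside box; Z[3]=2 grow→box=[3,5)
i=4: min(r-i=1, Z[1]=1)=1; Z[4]=2 grow→box=[4,6)
i=5: min(r-i=1, Z[1]=1)=1; Z[5]=2 grow→box=[5,7)
i=6: min(r-i=1, Z[1]=1)=1; Z[6]=2 grow→box=[6,8)
i=7: min(r-i=1, Z[1]=1)=1; Z[7]=1

[8, 1, 0, 2, 2, 2, 2, 1]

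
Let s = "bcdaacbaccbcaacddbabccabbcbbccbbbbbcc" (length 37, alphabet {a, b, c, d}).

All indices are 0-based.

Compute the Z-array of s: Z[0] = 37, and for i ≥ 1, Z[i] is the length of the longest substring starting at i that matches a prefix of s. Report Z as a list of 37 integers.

Z[0]=37
i=1: i≥r, start 0; Z[1]=0
i=2: i≥r, start 0; Z[2]=0
i=3: i≥r, start 0; Z[3]=0
i=4: i≥r, start 0; Z[4]=0
i=5: i≥r, start 0; Z[5]=0
i=6: i≥r, start 0; Z[6]=1 extend→box=[6,7)
i=7: i≥r, start 0; Z[7]=0
i=8: i≥r, start 0; Z[8]=0
i=9: i≥r, start 0; Z[9]=0
i=10: i≥r, start 0; Z[10]=2 extend→box=[10,12)
i=11: min(r-i=1, Z[1]=0)=0; Z[11]=0
i=12: i≥r, start 0; Z[12]=0
i=13: i≥r, start 0; Z[13]=0
i=14: i≥r, start 0; Z[14]=0
i=15: i≥r, start 0; Z[15]=0
i=16: i≥r, start 0; Z[16]=0
i=17: i≥r, start 0; Z[17]=1 extend→box=[17,18)
i=18: i≥r, start 0; Z[18]=0
i=19: i≥r, start 0; Z[19]=2 extend→box=[19,21)
i=20: min(r-i=1, Z[1]=0)=0; Z[20]=0
i=21: i≥r, start 0; Z[21]=0
i=22: i≥r, start 0; Z[22]=0
i=23: i≥r, start 0; Z[23]=1 extend→box=[23,24)
i=24: i≥r, start 0; Z[24]=2 extend→box=[24,26)
i=25: min(r-i=1, Z[1]=0)=0; Z[25]=0
i=26: i≥r, start 0; Z[26]=1 extend→box=[26,27)
i=27: i≥r, start 0; Z[27]=2 extend→box=[27,29)
i=28: min(r-i=1, Z[1]=0)=0; Z[28]=0
i=29: i≥r, start 0; Z[29]=0
i=30: i≥r, start 0; Z[30]=1 extend→box=[30,31)
i=31: i≥r, start 0; Z[31]=1 extend→box=[31,32)
i=32: i≥r, start 0; Z[32]=1 extend→box=[32,33)
i=33: i≥r, start 0; Z[33]=1 extend→box=[33,34)
i=34: i≥r, start 0; Z[34]=2 extend→box=[34,36)
i=35: min(r-i=1, Z[1]=0)=0; Z[35]=0
i=36: i≥r, start 0; Z[36]=0

[37, 0, 0, 0, 0, 0, 1, 0, 0, 0, 2, 0, 0, 0, 0, 0, 0, 1, 0, 2, 0, 0, 0, 1, 2, 0, 1, 2, 0, 0, 1, 1, 1, 1, 2, 0, 0]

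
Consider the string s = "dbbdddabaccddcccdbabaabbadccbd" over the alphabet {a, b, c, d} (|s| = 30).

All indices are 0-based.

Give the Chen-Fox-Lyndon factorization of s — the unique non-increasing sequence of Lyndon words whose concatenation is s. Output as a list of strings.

emit factor 1: 'd' (i=0, period=1)
emit factor 2: 'bbddd' (i=1, period=5)
emit factor 3: 'abaccddcccdb' (i=6, period=12)
emit factor 4: 'ab' (i=18, period=2)
emit factor 5: 'aabbadccbd' (i=20, period=10)

["d", "bbddd", "abaccddcccdb", "ab", "aabbadccbd"]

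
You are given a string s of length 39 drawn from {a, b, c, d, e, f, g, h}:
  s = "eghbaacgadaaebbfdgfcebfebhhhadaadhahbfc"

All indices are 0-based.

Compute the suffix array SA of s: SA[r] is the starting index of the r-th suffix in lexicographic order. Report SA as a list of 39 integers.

[4, 30, 10, 5, 28, 8, 31, 11, 34, 3, 13, 36, 14, 21, 24, 38, 19, 6, 29, 9, 16, 32, 12, 20, 23, 0, 37, 18, 15, 22, 7, 17, 1, 27, 33, 2, 35, 26, 25]

sorted suffixes:
  #0 SA[0]=4  'aacgadaaebbfdgfcebfebhhhadaadhahbfc'
  #1 SA[1]=30  'aadhahbfc'
  #2 SA[2]=10  'aaebbfdgfcebfebhhhadaadhahbfc'
  #3 SA[3]=5  'acgadaaebbfdgfcebfebhhhadaadhahbfc'
  #4 SA[4]=28  'adaadhahbfc'
  #5 SA[5]=8  'adaaebbfdgfcebfebhhhadaadhahbfc'
  #6 SA[6]=31  'adhahbfc'
  #7 SA[7]=11  'aebbfdgfcebfebhhhadaadhahbfc'
  #8 SA[8]=34  'ahbfc'
  #9 SA[9]=3  'baacgadaaebbfdgfcebfebhhhadaadhahbfc'
  #10 SA[10]=13  'bbfdgfcebfebhhhadaadhahbfc'
  #11 SA[11]=36  'bfc'
  #12 SA[12]=14  'bfdgfcebfebhhhadaadhahbfc'
  #13 SA[13]=21  'bfebhhhadaadhahbfc'
  #14 SA[14]=24  'bhhhadaadhahbfc'
  #15 SA[15]=38  'c'
  #16 SA[16]=19  'cebfebhhhadaadhahbfc'
  #17 SA[17]=6  'cgadaaebbfdgfcebfebhhhadaadhahbfc'
  #18 SA[18]=29  'daadhahbfc'
  #19 SA[19]=9  'daaebbfdgfcebfebhhhadaadhahbfc'
  #20 SA[20]=16  'dgfcebfebhhhadaadhahbfc'
  #21 SA[21]=32  'dhahbfc'
  #22 SA[22]=12  'ebbfdgfcebfebhhhadaadhahbfc'
  #23 SA[23]=20  'ebfebhhhadaadhahbfc'
  #24 SA[24]=23  'ebhhhadaadhahbfc'
  #25 SA[25]=0  'eghbaacgadaaebbfdgfcebfebhhhadaadhahbfc'
  #26 SA[26]=37  'fc'
  #27 SA[27]=18  'fcebfebhhhadaadhahbfc'
  #28 SA[28]=15  'fdgfcebfebhhhadaadhahbfc'
  #29 SA[29]=22  'febhhhadaadhahbfc'
  #30 SA[30]=7  'gadaaebbfdgfcebfebhhhadaadhahbfc'
  #31 SA[31]=17  'gfcebfebhhhadaadhahbfc'
  #32 SA[32]=1  'ghbaacgadaaebbfdgfcebfebhhhadaadhahbfc'
  #33 SA[33]=27  'hadaadhahbfc'
  #34 SA[34]=33  'hahbfc'
  #35 SA[35]=2  'hbaacgadaaebbfdgfcebfebhhhadaadhahbfc'
  #36 SA[36]=35  'hbfc'
  #37 SA[37]=26  'hhadaadhahbfc'
  #38 SA[38]=25  'hhhadaadhahbfc'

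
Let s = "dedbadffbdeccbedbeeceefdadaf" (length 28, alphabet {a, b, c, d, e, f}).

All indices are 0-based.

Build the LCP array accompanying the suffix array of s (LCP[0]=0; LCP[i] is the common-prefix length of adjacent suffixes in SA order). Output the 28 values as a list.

[0, 2, 1, 0, 1, 1, 2, 0, 1, 1, 0, 2, 1, 2, 1, 2, 1, 0, 2, 1, 3, 1, 2, 1, 0, 1, 1, 1]

rank | idx | suffix
   0 |  24 | adaf
   1 |   4 | adffbdeccbedbeeceefdadaf
   2 |  26 | af
   3 |   3 | badffbdeccbedbeeceefdadaf
   4 |   8 | bdeccbedbeeceefdadaf
   5 |  13 | bedbeeceefdadaf
   6 |  16 | beeceefdadaf
   7 |  12 | cbedbeeceefdadaf
   8 |  11 | ccbedbeeceefdadaf
   9 |  19 | ceefdadaf
  10 |  23 | dadaf
  11 |  25 | daf
  12 |   2 | dbadffbdeccbedbeeceefdadaf
  13 |  15 | dbeeceefdadaf
  14 |   9 | deccbedbeeceefdadaf
  15 |   0 | dedbadffbdeccbedbeeceefdadaf
  16 |   5 | dffbdeccbedbeeceefdadaf
  17 |  10 | eccbedbeeceefdadaf
  18 |  18 | eceefdadaf
  19 |   1 | edbadffbdeccbedbeeceefdadaf
  20 |  14 | edbeeceefdadaf
  21 |  17 | eeceefdadaf
  22 |  20 | eefdadaf
  23 |  21 | efdadaf
  24 |  27 | f
  25 |   7 | fbdeccbedbeeceefdadaf
  26 |  22 | fdadaf
  27 |   6 | ffbdeccbedbeeceefdadaf

SA = [24, 4, 26, 3, 8, 13, 16, 12, 11, 19, 23, 25, 2, 15, 9, 0, 5, 10, 18, 1, 14, 17, 20, 21, 27, 7, 22, 6]
[i] adj suffixes → lcp
  [1] 24/4 → 2 ('ad')
  [2] 4/26 → 1 ('a')
  [3] 26/3 → 0 ('')
  [4] 3/8 → 1 ('b')
  [5] 8/13 → 1 ('b')
  [6] 13/16 → 2 ('be')
  [7] 16/12 → 0 ('')
  [8] 12/11 → 1 ('c')
  [9] 11/19 → 1 ('c')
  [10] 19/23 → 0 ('')
  [11] 23/25 → 2 ('da')
  [12] 25/2 → 1 ('d')
  [13] 2/15 → 2 ('db')
  [14] 15/9 → 1 ('d')
  [15] 9/0 → 2 ('de')
  [16] 0/5 → 1 ('d')
  [17] 5/10 → 0 ('')
  [18] 10/18 → 2 ('ec')
  [19] 18/1 → 1 ('e')
  [20] 1/14 → 3 ('edb')
  [21] 14/17 → 1 ('e')
  [22] 17/20 → 2 ('ee')
  [23] 20/21 → 1 ('e')
  [24] 21/27 → 0 ('')
  [25] 27/7 → 1 ('f')
  [26] 7/22 → 1 ('f')
  [27] 22/6 → 1 ('f')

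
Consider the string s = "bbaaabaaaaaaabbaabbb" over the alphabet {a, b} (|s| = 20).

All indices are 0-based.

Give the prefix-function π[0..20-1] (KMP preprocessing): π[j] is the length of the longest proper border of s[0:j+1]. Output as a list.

[0, 1, 0, 0, 0, 1, 0, 0, 0, 0, 0, 0, 0, 1, 2, 3, 4, 1, 2, 2]

π[0] = 0
j=1 s[j]='b': π[1]=1 (border 'b')
j=2 s[j]='a': k: 1→0; π[2]=0 (border '')
j=3 s[j]='a': π[3]=0 (border '')
j=4 s[j]='a': π[4]=0 (border '')
j=5 s[j]='b': π[5]=1 (border 'b')
j=6 s[j]='a': k: 1→0; π[6]=0 (border '')
j=7 s[j]='a': π[7]=0 (border '')
j=8 s[j]='a': π[8]=0 (border '')
j=9 s[j]='a': π[9]=0 (border '')
j=10 s[j]='a': π[10]=0 (border '')
j=11 s[j]='a': π[11]=0 (border '')
j=12 s[j]='a': π[12]=0 (border '')
j=13 s[j]='b': π[13]=1 (border 'b')
j=14 s[j]='b': π[14]=2 (border 'bb')
j=15 s[j]='a': π[15]=3 (border 'bba')
j=16 s[j]='a': π[16]=4 (border 'bbaa')
j=17 s[j]='b': k: 4→0; π[17]=1 (border 'b')
j=18 s[j]='b': π[18]=2 (border 'bb')
j=19 s[j]='b': k: 2→1; π[19]=2 (border 'bb')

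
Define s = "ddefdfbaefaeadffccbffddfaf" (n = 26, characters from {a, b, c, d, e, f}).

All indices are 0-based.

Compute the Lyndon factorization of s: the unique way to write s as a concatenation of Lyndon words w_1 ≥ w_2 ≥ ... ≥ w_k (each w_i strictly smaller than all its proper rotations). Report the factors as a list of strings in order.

["ddefdf", "b", "aef", "ae", "adffccbffddfaf"]

emit factor 1: 'ddefdf' (i=0, period=6)
emit factor 2: 'b' (i=6, period=1)
emit factor 3: 'aef' (i=7, period=3)
emit factor 4: 'ae' (i=10, period=2)
emit factor 5: 'adffccbffddfaf' (i=12, period=14)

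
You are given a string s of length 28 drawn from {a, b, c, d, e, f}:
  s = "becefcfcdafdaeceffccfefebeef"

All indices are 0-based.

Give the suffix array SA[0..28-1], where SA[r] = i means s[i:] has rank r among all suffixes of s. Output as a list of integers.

rank | idx | suffix
   0 |  12 | aeceffccfefebeef
   1 |   9 | afdaeceffccfefebeef
   2 |   0 | becefcfcdafdaeceffccfefebeef
   3 |  24 | beef
   4 |  18 | ccfefebeef
   5 |   7 | cdafdaeceffccfefebeef
   6 |   2 | cefcfcdafdaeceffccfefebeef
   7 |  14 | ceffccfefebeef
   8 |   5 | cfcdafdaeceffccfefebeef
   9 |  19 | cfefebeef
  10 |  11 | daeceffccfefebeef
  11 |   8 | dafdaeceffccfefebeef
  12 |  23 | ebeef
  13 |   1 | ecefcfcdafdaeceffccfefebeef
  14 |  13 | eceffccfefebeef
  15 |  25 | eef
  16 |  26 | ef
  17 |   3 | efcfcdafdaeceffccfefebeef
  18 |  21 | efebeef
  19 |  15 | effccfefebeef
  20 |  27 | f
  21 |  17 | fccfefebeef
  22 |   6 | fcdafdaeceffccfefebeef
  23 |   4 | fcfcdafdaeceffccfefebeef
  24 |  10 | fdaeceffccfefebeef
  25 |  22 | febeef
  26 |  20 | fefebeef
  27 |  16 | ffccfefebeef

[12, 9, 0, 24, 18, 7, 2, 14, 5, 19, 11, 8, 23, 1, 13, 25, 26, 3, 21, 15, 27, 17, 6, 4, 10, 22, 20, 16]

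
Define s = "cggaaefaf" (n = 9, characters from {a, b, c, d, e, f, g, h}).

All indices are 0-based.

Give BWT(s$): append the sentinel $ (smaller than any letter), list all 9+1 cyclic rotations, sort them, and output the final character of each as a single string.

rank  rotation    last
    0  $cggaaefaf  f
    1  aaefaf$cgg  g
    2  aefaf$cgga  a
    3  af$cggaaef  f
    4  cggaaefaf$  $
    5  efaf$cggaa  a
    6  f$cggaaefa  a
    7  faf$cggaae  e
    8  gaaefaf$cg  g
    9  ggaaefaf$c  c

fgaf$aaegc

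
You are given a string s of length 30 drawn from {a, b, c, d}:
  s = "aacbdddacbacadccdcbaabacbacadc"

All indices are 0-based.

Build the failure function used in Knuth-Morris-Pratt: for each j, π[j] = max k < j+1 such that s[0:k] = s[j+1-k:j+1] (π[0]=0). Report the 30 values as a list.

π[0] = 0
j=1 s[j]='a': π[1]=1 (border 'a')
j=2 s[j]='c': k: 1→0; π[2]=0 (border '')
j=3 s[j]='b': π[3]=0 (border '')
j=4 s[j]='d': π[4]=0 (border '')
j=5 s[j]='d': π[5]=0 (border '')
j=6 s[j]='d': π[6]=0 (border '')
j=7 s[j]='a': π[7]=1 (border 'a')
j=8 s[j]='c': k: 1→0; π[8]=0 (border '')
j=9 s[j]='b': π[9]=0 (border '')
j=10 s[j]='a': π[10]=1 (border 'a')
j=11 s[j]='c': k: 1→0; π[11]=0 (border '')
j=12 s[j]='a': π[12]=1 (border 'a')
j=13 s[j]='d': k: 1→0; π[13]=0 (border '')
j=14 s[j]='c': π[14]=0 (border '')
j=15 s[j]='c': π[15]=0 (border '')
j=16 s[j]='d': π[16]=0 (border '')
j=17 s[j]='c': π[17]=0 (border '')
j=18 s[j]='b': π[18]=0 (border '')
j=19 s[j]='a': π[19]=1 (border 'a')
j=20 s[j]='a': π[20]=2 (border 'aa')
j=21 s[j]='b': k: 2→1→0; π[21]=0 (border '')
j=22 s[j]='a': π[22]=1 (border 'a')
j=23 s[j]='c': k: 1→0; π[23]=0 (border '')
j=24 s[j]='b': π[24]=0 (border '')
j=25 s[j]='a': π[25]=1 (border 'a')
j=26 s[j]='c': k: 1→0; π[26]=0 (border '')
j=27 s[j]='a': π[27]=1 (border 'a')
j=28 s[j]='d': k: 1→0; π[28]=0 (border '')
j=29 s[j]='c': π[29]=0 (border '')

[0, 1, 0, 0, 0, 0, 0, 1, 0, 0, 1, 0, 1, 0, 0, 0, 0, 0, 0, 1, 2, 0, 1, 0, 0, 1, 0, 1, 0, 0]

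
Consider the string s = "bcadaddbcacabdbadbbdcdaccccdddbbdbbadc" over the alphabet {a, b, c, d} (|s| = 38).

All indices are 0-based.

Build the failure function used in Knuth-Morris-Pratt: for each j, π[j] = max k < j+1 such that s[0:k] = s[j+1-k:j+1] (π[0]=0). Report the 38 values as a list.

π[0] = 0
j=1 s[j]='c': π[1]=0 (border '')
j=2 s[j]='a': π[2]=0 (border '')
j=3 s[j]='d': π[3]=0 (border '')
j=4 s[j]='a': π[4]=0 (border '')
j=5 s[j]='d': π[5]=0 (border '')
j=6 s[j]='d': π[6]=0 (border '')
j=7 s[j]='b': π[7]=1 (border 'b')
j=8 s[j]='c': π[8]=2 (border 'bc')
j=9 s[j]='a': π[9]=3 (border 'bca')
j=10 s[j]='c': k: 3→0; π[10]=0 (border '')
j=11 s[j]='a': π[11]=0 (border '')
j=12 s[j]='b': π[12]=1 (border 'b')
j=13 s[j]='d': k: 1→0; π[13]=0 (border '')
j=14 s[j]='b': π[14]=1 (border 'b')
j=15 s[j]='a': k: 1→0; π[15]=0 (border '')
j=16 s[j]='d': π[16]=0 (border '')
j=17 s[j]='b': π[17]=1 (border 'b')
j=18 s[j]='b': k: 1→0; π[18]=1 (border 'b')
j=19 s[j]='d': k: 1→0; π[19]=0 (border '')
j=20 s[j]='c': π[20]=0 (border '')
j=21 s[j]='d': π[21]=0 (border '')
j=22 s[j]='a': π[22]=0 (border '')
j=23 s[j]='c': π[23]=0 (border '')
j=24 s[j]='c': π[24]=0 (border '')
j=25 s[j]='c': π[25]=0 (border '')
j=26 s[j]='c': π[26]=0 (border '')
j=27 s[j]='d': π[27]=0 (border '')
j=28 s[j]='d': π[28]=0 (border '')
j=29 s[j]='d': π[29]=0 (border '')
j=30 s[j]='b': π[30]=1 (border 'b')
j=31 s[j]='b': k: 1→0; π[31]=1 (border 'b')
j=32 s[j]='d': k: 1→0; π[32]=0 (border '')
j=33 s[j]='b': π[33]=1 (border 'b')
j=34 s[j]='b': k: 1→0; π[34]=1 (border 'b')
j=35 s[j]='a': k: 1→0; π[35]=0 (border '')
j=36 s[j]='d': π[36]=0 (border '')
j=37 s[j]='c': π[37]=0 (border '')

[0, 0, 0, 0, 0, 0, 0, 1, 2, 3, 0, 0, 1, 0, 1, 0, 0, 1, 1, 0, 0, 0, 0, 0, 0, 0, 0, 0, 0, 0, 1, 1, 0, 1, 1, 0, 0, 0]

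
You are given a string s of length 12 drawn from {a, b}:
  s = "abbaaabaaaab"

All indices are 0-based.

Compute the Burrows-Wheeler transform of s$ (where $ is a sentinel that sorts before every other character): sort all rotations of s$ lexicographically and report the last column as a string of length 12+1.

rank  rotation       last
    0  $abbaaabaaaab  b
    1  aaaab$abbaaab  b
    2  aaab$abbaaaba  a
    3  aaabaaaab$abb  b
    4  aab$abbaaabaa  a
    5  aabaaaab$abba  a
    6  ab$abbaaabaaa  a
    7  abaaaab$abbaa  a
    8  abbaaabaaaab$  $
    9  b$abbaaabaaaa  a
   10  baaaab$abbaaa  a
   11  baaabaaaab$ab  b
   12  bbaaabaaaab$a  a

bbabaaaa$aaba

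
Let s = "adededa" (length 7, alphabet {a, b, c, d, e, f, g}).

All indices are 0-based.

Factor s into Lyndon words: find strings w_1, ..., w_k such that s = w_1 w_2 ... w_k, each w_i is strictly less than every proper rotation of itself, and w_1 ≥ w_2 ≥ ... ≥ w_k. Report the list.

["adeded", "a"]

emit factor 1: 'adeded' (i=0, period=6)
emit factor 2: 'a' (i=6, period=1)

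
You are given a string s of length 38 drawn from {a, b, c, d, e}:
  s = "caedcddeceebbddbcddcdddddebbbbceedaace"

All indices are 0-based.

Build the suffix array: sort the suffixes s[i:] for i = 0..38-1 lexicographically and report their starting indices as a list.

[34, 35, 1, 26, 27, 28, 11, 15, 29, 12, 0, 16, 19, 4, 36, 8, 30, 33, 14, 18, 3, 13, 17, 20, 21, 22, 23, 5, 24, 6, 37, 25, 10, 7, 32, 2, 9, 31]

sorted suffixes:
  #0 SA[0]=34  'aace'
  #1 SA[1]=35  'ace'
  #2 SA[2]=1  'aedcddeceebbddbcddcdddddebbbbceedaace'
  #3 SA[3]=26  'bbbbceedaace'
  #4 SA[4]=27  'bbbceedaace'
  #5 SA[5]=28  'bbceedaace'
  #6 SA[6]=11  'bbddbcddcdddddebbbbceedaace'
  #7 SA[7]=15  'bcddcdddddebbbbceedaace'
  #8 SA[8]=29  'bceedaace'
  #9 SA[9]=12  'bddbcddcdddddebbbbceedaace'
  #10 SA[10]=0  'caedcddeceebbddbcddcdddddebbbbceedaace'
  #11 SA[11]=16  'cddcdddddebbbbceedaace'
  #12 SA[12]=19  'cdddddebbbbceedaace'
  #13 SA[13]=4  'cddeceebbddbcddcdddddebbbbceedaace'
  #14 SA[14]=36  'ce'
  #15 SA[15]=8  'ceebbddbcddcdddddebbbbceedaace'
  #16 SA[16]=30  'ceedaace'
  #17 SA[17]=33  'daace'
  #18 SA[18]=14  'dbcddcdddddebbbbceedaace'
  #19 SA[19]=18  'dcdddddebbbbceedaace'
  #20 SA[20]=3  'dcddeceebbddbcddcdddddebbbbceedaace'
  #21 SA[21]=13  'ddbcddcdddddebbbbceedaace'
  #22 SA[22]=17  'ddcdddddebbbbceedaace'
  #23 SA[23]=20  'dddddebbbbceedaace'
  #24 SA[24]=21  'ddddebbbbceedaace'
  #25 SA[25]=22  'dddebbbbceedaace'
  #26 SA[26]=23  'ddebbbbceedaace'
  #27 SA[27]=5  'ddeceebbddbcddcdddddebbbbceedaace'
  #28 SA[28]=24  'debbbbceedaace'
  #29 SA[29]=6  'deceebbddbcddcdddddebbbbceedaace'
  #30 SA[30]=37  'e'
  #31 SA[31]=25  'ebbbbceedaace'
  #32 SA[32]=10  'ebbddbcddcdddddebbbbceedaace'
  #33 SA[33]=7  'eceebbddbcddcdddddebbbbceedaace'
  #34 SA[34]=32  'edaace'
  #35 SA[35]=2  'edcddeceebbddbcddcdddddebbbbceedaace'
  #36 SA[36]=9  'eebbddbcddcdddddebbbbceedaace'
  #37 SA[37]=31  'eedaace'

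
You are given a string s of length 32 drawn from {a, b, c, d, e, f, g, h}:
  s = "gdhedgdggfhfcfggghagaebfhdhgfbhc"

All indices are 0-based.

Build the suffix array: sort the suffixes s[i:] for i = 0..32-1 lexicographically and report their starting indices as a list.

rank | idx | suffix
   0 |  20 | aebfhdhgfbhc
   1 |  18 | agaebfhdhgfbhc
   2 |  22 | bfhdhgfbhc
   3 |  29 | bhc
   4 |  31 | c
   5 |  12 | cfggghagaebfhdhgfbhc
   6 |   4 | dgdggfhfcfggghagaebfhdhgfbhc
   7 |   6 | dggfhfcfggghagaebfhdhgfbhc
   8 |   1 | dhedgdggfhfcfggghagaebfhdhgfbhc
   9 |  25 | dhgfbhc
  10 |  21 | ebfhdhgfbhc
  11 |   3 | edgdggfhfcfggghagaebfhdhgfbhc
  12 |  28 | fbhc
  13 |  11 | fcfggghagaebfhdhgfbhc
  14 |  13 | fggghagaebfhdhgfbhc
  15 |  23 | fhdhgfbhc
  16 |   9 | fhfcfggghagaebfhdhgfbhc
  17 |  19 | gaebfhdhgfbhc
  18 |   5 | gdggfhfcfggghagaebfhdhgfbhc
  19 |   0 | gdhedgdggfhfcfggghagaebfhdhgfbhc
  20 |  27 | gfbhc
  21 |   8 | gfhfcfggghagaebfhdhgfbhc
  22 |   7 | ggfhfcfggghagaebfhdhgfbhc
  23 |  14 | ggghagaebfhdhgfbhc
  24 |  15 | gghagaebfhdhgfbhc
  25 |  16 | ghagaebfhdhgfbhc
  26 |  17 | hagaebfhdhgfbhc
  27 |  30 | hc
  28 |  24 | hdhgfbhc
  29 |   2 | hedgdggfhfcfggghagaebfhdhgfbhc
  30 |  10 | hfcfggghagaebfhdhgfbhc
  31 |  26 | hgfbhc

[20, 18, 22, 29, 31, 12, 4, 6, 1, 25, 21, 3, 28, 11, 13, 23, 9, 19, 5, 0, 27, 8, 7, 14, 15, 16, 17, 30, 24, 2, 10, 26]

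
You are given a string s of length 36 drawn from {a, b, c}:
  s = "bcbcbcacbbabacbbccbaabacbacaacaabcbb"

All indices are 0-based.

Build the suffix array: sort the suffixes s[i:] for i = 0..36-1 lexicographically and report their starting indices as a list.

[19, 30, 27, 20, 10, 31, 28, 25, 22, 6, 12, 35, 18, 9, 24, 21, 11, 34, 8, 14, 4, 32, 2, 0, 15, 29, 26, 5, 17, 23, 33, 7, 13, 3, 1, 16]

rank | idx | suffix
   0 |  19 | aabacbacaacaabcbb
   1 |  30 | aabcbb
   2 |  27 | aacaabcbb
   3 |  20 | abacbacaacaabcbb
   4 |  10 | abacbbccbaabacbacaacaabcbb
   5 |  31 | abcbb
   6 |  28 | acaabcbb
   7 |  25 | acaacaabcbb
   8 |  22 | acbacaacaabcbb
   9 |   6 | acbbabacbbccbaabacbacaacaabcbb
  10 |  12 | acbbccbaabacbacaacaabcbb
  11 |  35 | b
  12 |  18 | baabacbacaacaabcbb
  13 |   9 | babacbbccbaabacbacaacaabcbb
  14 |  24 | bacaacaabcbb
  15 |  21 | bacbacaacaabcbb
  16 |  11 | bacbbccbaabacbacaacaabcbb
  17 |  34 | bb
  18 |   8 | bbabacbbccbaabacbacaacaabcbb
  19 |  14 | bbccbaabacbacaacaabcbb
  20 |   4 | bcacbbabacbbccbaabacbacaacaabcbb
  21 |  32 | bcbb
  22 |   2 | bcbcacbbabacbbccbaabacbacaacaabcbb
  23 |   0 | bcbcbcacbbabacbbccbaabacbacaacaabcbb
  24 |  15 | bccbaabacbacaacaabcbb
  25 |  29 | caabcbb
  26 |  26 | caacaabcbb
  27 |   5 | cacbbabacbbccbaabacbacaacaabcbb
  28 |  17 | cbaabacbacaacaabcbb
  29 |  23 | cbacaacaabcbb
  30 |  33 | cbb
  31 |   7 | cbbabacbbccbaabacbacaacaabcbb
  32 |  13 | cbbccbaabacbacaacaabcbb
  33 |   3 | cbcacbbabacbbccbaabacbacaacaabcbb
  34 |   1 | cbcbcacbbabacbbccbaabacbacaacaabcbb
  35 |  16 | ccbaabacbacaacaabcbb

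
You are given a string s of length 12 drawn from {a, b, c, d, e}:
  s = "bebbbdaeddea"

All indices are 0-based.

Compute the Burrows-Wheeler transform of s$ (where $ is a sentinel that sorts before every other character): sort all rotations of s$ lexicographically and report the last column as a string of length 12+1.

aedebb$beddba

rank  rotation       last
    0  $bebbbdaeddea  a
    1  a$bebbbdaedde  e
    2  aeddea$bebbbd  d
    3  bbbdaeddea$be  e
    4  bbdaeddea$beb  b
    5  bdaeddea$bebb  b
    6  bebbbdaeddea$  $
    7  daeddea$bebbb  b
    8  ddea$bebbbdae  e
    9  dea$bebbbdaed  d
   10  ea$bebbbdaedd  d
   11  ebbbdaeddea$b  b
   12  eddea$bebbbda  a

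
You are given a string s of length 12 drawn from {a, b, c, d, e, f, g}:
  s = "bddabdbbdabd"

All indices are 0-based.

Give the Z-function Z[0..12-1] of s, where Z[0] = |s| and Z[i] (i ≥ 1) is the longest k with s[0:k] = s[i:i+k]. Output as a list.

Z[0]=12
i=1: i≥r, start 0; Z[1]=0
i=2: i≥r, start 0; Z[2]=0
i=3: i≥r, start 0; Z[3]=0
i=4: i≥r, start 0; Z[4]=2 scan→box=[4,6)
i=5: min(r-i=1, Z[1]=0)=0; Z[5]=0
i=6: i≥r, start 0; Z[6]=1 scan→box=[6,7)
i=7: i≥r, start 0; Z[7]=2 scan→box=[7,9)
i=8: min(r-i=1, Z[1]=0)=0; Z[8]=0
i=9: i≥r, start 0; Z[9]=0
i=10: i≥r, start 0; Z[10]=2 scan→box=[10,12)
i=11: min(r-i=1, Z[1]=0)=0; Z[11]=0

[12, 0, 0, 0, 2, 0, 1, 2, 0, 0, 2, 0]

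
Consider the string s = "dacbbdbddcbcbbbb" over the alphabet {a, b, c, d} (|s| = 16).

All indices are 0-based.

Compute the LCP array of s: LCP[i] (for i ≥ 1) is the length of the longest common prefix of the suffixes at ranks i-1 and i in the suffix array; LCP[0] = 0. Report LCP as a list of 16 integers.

[0, 0, 1, 2, 3, 2, 1, 1, 2, 0, 3, 2, 0, 1, 1, 1]

rank→(start, suffix):
  0 → (1, 'acbbdbddcbcbbbb')
  1 → (15, 'b')
  2 → (14, 'bb')
  3 → (13, 'bbb')
  4 → (12, 'bbbb')
  5 → (3, 'bbdbddcbcbbbb')
  6 → (10, 'bcbbbb')
  7 → (4, 'bdbddcbcbbbb')
  8 → (6, 'bddcbcbbbb')
  9 → (11, 'cbbbb')
  10 → (2, 'cbbdbddcbcbbbb')
  11 → (9, 'cbcbbbb')
  12 → (0, 'dacbbdbddcbcbbbb')
  13 → (5, 'dbddcbcbbbb')
  14 → (8, 'dcbcbbbb')
  15 → (7, 'ddcbcbbbb')

SA = [1, 15, 14, 13, 12, 3, 10, 4, 6, 11, 2, 9, 0, 5, 8, 7]
rank  pair      lcp
   1  s[1:],s[15:]  0  ''
   2  s[15:],s[14:]  1  'b'
   3  s[14:],s[13:]  2  'bb'
   4  s[13:],s[12:]  3  'bbb'
   5  s[12:],s[3:]  2  'bb'
   6  s[3:],s[10:]  1  'b'
   7  s[10:],s[4:]  1  'b'
   8  s[4:],s[6:]  2  'bd'
   9  s[6:],s[11:]  0  ''
  10  s[11:],s[2:]  3  'cbb'
  11  s[2:],s[9:]  2  'cb'
  12  s[9:],s[0:]  0  ''
  13  s[0:],s[5:]  1  'd'
  14  s[5:],s[8:]  1  'd'
  15  s[8:],s[7:]  1  'd'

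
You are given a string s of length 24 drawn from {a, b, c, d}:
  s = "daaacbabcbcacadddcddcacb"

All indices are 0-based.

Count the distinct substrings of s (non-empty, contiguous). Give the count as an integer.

266

rank→(start, suffix):
  0 → (1, 'aaacbabcbcacadddcddcacb')
  1 → (2, 'aacbabcbcacadddcddcacb')
  2 → (6, 'abcbcacadddcddcacb')
  3 → (11, 'acadddcddcacb')
  4 → (21, 'acb')
  5 → (3, 'acbabcbcacadddcddcacb')
  6 → (13, 'adddcddcacb')
  7 → (23, 'b')
  8 → (5, 'babcbcacadddcddcacb')
  9 → (9, 'bcacadddcddcacb')
  10 → (7, 'bcbcacadddcddcacb')
  11 → (10, 'cacadddcddcacb')
  12 → (20, 'cacb')
  13 → (12, 'cadddcddcacb')
  14 → (22, 'cb')
  15 → (4, 'cbabcbcacadddcddcacb')
  16 → (8, 'cbcacadddcddcacb')
  17 → (17, 'cddcacb')
  18 → (0, 'daaacbabcbcacadddcddcacb')
  19 → (19, 'dcacb')
  20 → (16, 'dcddcacb')
  21 → (18, 'ddcacb')
  22 → (15, 'ddcddcacb')
  23 → (14, 'dddcddcacb')

SA = [1, 2, 6, 11, 21, 3, 13, 23, 5, 9, 7, 10, 20, 12, 22, 4, 8, 17, 0, 19, 16, 18, 15, 14]
[i] adj suffixes → lcp
  [1] 1/2 → 2 ('aa')
  [2] 2/6 → 1 ('a')
  [3] 6/11 → 1 ('a')
  [4] 11/21 → 2 ('ac')
  [5] 21/3 → 3 ('acb')
  [6] 3/13 → 1 ('a')
  [7] 13/23 → 0 ('')
  [8] 23/5 → 1 ('b')
  [9] 5/9 → 1 ('b')
  [10] 9/7 → 2 ('bc')
  [11] 7/10 → 0 ('')
  [12] 10/20 → 3 ('cac')
  [13] 20/12 → 2 ('ca')
  [14] 12/22 → 1 ('c')
  [15] 22/4 → 2 ('cb')
  [16] 4/8 → 2 ('cb')
  [17] 8/17 → 1 ('c')
  [18] 17/0 → 0 ('')
  [19] 0/19 → 1 ('d')
  [20] 19/16 → 2 ('dc')
  [21] 16/18 → 1 ('d')
  [22] 18/15 → 3 ('ddc')
  [23] 15/14 → 2 ('dd')

n(n+1)/2 = 24·25/2 = 300
Σ LCP = 0 + 2 + 1 + 1 + 2 + 3 + 1 + 0 + 1 + 1 + 2 + 0 + 3 + 2 + 1 + 2 + 2 + 1 + 0 + 1 + 2 + 1 + 3 + 2 = 34
distinct = 300 − 34 = 266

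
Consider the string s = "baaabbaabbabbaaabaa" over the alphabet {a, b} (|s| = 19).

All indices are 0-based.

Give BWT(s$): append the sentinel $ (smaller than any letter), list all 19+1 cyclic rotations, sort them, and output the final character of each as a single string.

aabbbaababaaab$bbaaa

rank  rotation              last
    0  $baaabbaabbabbaaabaa  a
    1  a$baaabbaabbabbaaaba  a
    2  aa$baaabbaabbabbaaab  b
    3  aaabaa$baaabbaabbabb  b
    4  aaabbaabbabbaaabaa$b  b
    5  aabaa$baaabbaabbabba  a
    6  aabbaabbabbaaabaa$ba  a
    7  aabbabbaaabaa$baaabb  b
    8  abaa$baaabbaabbabbaa  a
    9  abbaaabaa$baaabbaabb  b
   10  abbaabbabbaaabaa$baa  a
   11  abbabbaaabaa$baaabba  a
   12  baa$baaabbaabbabbaaa  a
   13  baaabaa$baaabbaabbab  b
   14  baaabbaabbabbaaabaa$  $
   15  baabbabbaaabaa$baaab  b
   16  babbaaabaa$baaabbaab  b
   17  bbaaabaa$baaabbaabba  a
   18  bbaabbabbaaabaa$baaa  a
   19  bbabbaaabaa$baaabbaa  a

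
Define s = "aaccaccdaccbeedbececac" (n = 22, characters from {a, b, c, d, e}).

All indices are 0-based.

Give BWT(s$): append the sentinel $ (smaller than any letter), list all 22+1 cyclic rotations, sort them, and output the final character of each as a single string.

rank  rotation                 last
    0  $aaccaccdaccbeedbececac  c
    1  aaccaccdaccbeedbececac$  $
    2  ac$aaccaccdaccbeedbecec  c
    3  accaccdaccbeedbececac$a  a
    4  accbeedbececac$aaccaccd  d
    5  accdaccbeedbececac$aacc  c
    6  bececac$aaccaccdaccbeed  d
    7  beedbececac$aaccaccdacc  c
    8  c$aaccaccdaccbeedbececa  a
    9  cac$aaccaccdaccbeedbece  e
   10  caccdaccbeedbececac$aac  c
   11  cbeedbececac$aaccaccdac  c
   12  ccaccdaccbeedbececac$aa  a
   13  ccbeedbececac$aaccaccda  a
   14  ccdaccbeedbececac$aacca  a
   15  cdaccbeedbececac$aaccac  c
   16  cecac$aaccaccdaccbeedbe  e
   17  daccbeedbececac$aaccacc  c
   18  dbececac$aaccaccdaccbee  e
   19  ecac$aaccaccdaccbeedbec  c
   20  ececac$aaccaccdaccbeedb  b
   21  edbececac$aaccaccdaccbe  e
   22  eedbececac$aaccaccdaccb  b

c$cadcdcaeccaaacececbeb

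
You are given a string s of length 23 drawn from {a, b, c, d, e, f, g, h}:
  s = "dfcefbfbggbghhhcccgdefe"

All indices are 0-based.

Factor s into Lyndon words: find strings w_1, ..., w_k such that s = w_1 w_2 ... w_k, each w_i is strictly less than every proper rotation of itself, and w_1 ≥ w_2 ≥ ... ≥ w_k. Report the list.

["df", "cef", "bfbggbghhhcccgdefe"]

emit factor 1: 'df' (i=0, period=2)
emit factor 2: 'cef' (i=2, period=3)
emit factor 3: 'bfbggbghhhcccgdefe' (i=5, period=18)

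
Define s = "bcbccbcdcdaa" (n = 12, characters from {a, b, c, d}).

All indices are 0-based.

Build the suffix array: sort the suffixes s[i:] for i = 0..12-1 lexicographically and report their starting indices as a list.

[11, 10, 0, 2, 5, 1, 4, 3, 8, 6, 9, 7]

rank | idx | suffix
   0 |  11 | a
   1 |  10 | aa
   2 |   0 | bcbccbcdcdaa
   3 |   2 | bccbcdcdaa
   4 |   5 | bcdcdaa
   5 |   1 | cbccbcdcdaa
   6 |   4 | cbcdcdaa
   7 |   3 | ccbcdcdaa
   8 |   8 | cdaa
   9 |   6 | cdcdaa
  10 |   9 | daa
  11 |   7 | dcdaa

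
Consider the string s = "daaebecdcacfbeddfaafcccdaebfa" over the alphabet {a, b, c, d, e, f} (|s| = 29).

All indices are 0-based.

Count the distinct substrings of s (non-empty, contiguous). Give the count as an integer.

403

rank | idx | suffix
   0 |  28 | a
   1 |   1 | aaebecdcacfbeddfaafcccdaebfa
   2 |  17 | aafcccdaebfa
   3 |   9 | acfbeddfaafcccdaebfa
   4 |   2 | aebecdcacfbeddfaafcccdaebfa
   5 |  24 | aebfa
   6 |  18 | afcccdaebfa
   7 |   4 | becdcacfbeddfaafcccdaebfa
   8 |  12 | beddfaafcccdaebfa
   9 |  26 | bfa
  10 |   8 | cacfbeddfaafcccdaebfa
  11 |  20 | cccdaebfa
  12 |  21 | ccdaebfa
  13 |  22 | cdaebfa
  14 |   6 | cdcacfbeddfaafcccdaebfa
  15 |  10 | cfbeddfaafcccdaebfa
  16 |   0 | daaebecdcacfbeddfaafcccdaebfa
  17 |  23 | daebfa
  18 |   7 | dcacfbeddfaafcccdaebfa
  19 |  14 | ddfaafcccdaebfa
  20 |  15 | dfaafcccdaebfa
  21 |   3 | ebecdcacfbeddfaafcccdaebfa
  22 |  25 | ebfa
  23 |   5 | ecdcacfbeddfaafcccdaebfa
  24 |  13 | eddfaafcccdaebfa
  25 |  27 | fa
  26 |  16 | faafcccdaebfa
  27 |  11 | fbeddfaafcccdaebfa
  28 |  19 | fcccdaebfa

SA = [28, 1, 17, 9, 2, 24, 18, 4, 12, 26, 8, 20, 21, 22, 6, 10, 0, 23, 7, 14, 15, 3, 25, 5, 13, 27, 16, 11, 19]
rank  pair      lcp
   1  s[28:],s[1:]  1  'a'
   2  s[1:],s[17:]  2  'aa'
   3  s[17:],s[9:]  1  'a'
   4  s[9:],s[2:]  1  'a'
   5  s[2:],s[24:]  3  'aeb'
   6  s[24:],s[18:]  1  'a'
   7  s[18:],s[4:]  0  ''
   8  s[4:],s[12:]  2  'be'
   9  s[12:],s[26:]  1  'b'
  10  s[26:],s[8:]  0  ''
  11  s[8:],s[20:]  1  'c'
  12  s[20:],s[21:]  2  'cc'
  13  s[21:],s[22:]  1  'c'
  14  s[22:],s[6:]  2  'cd'
  15  s[6:],s[10:]  1  'c'
  16  s[10:],s[0:]  0  ''
  17  s[0:],s[23:]  2  'da'
  18  s[23:],s[7:]  1  'd'
  19  s[7:],s[14:]  1  'd'
  20  s[14:],s[15:]  1  'd'
  21  s[15:],s[3:]  0  ''
  22  s[3:],s[25:]  2  'eb'
  23  s[25:],s[5:]  1  'e'
  24  s[5:],s[13:]  1  'e'
  25  s[13:],s[27:]  0  ''
  26  s[27:],s[16:]  2  'fa'
  27  s[16:],s[11:]  1  'f'
  28  s[11:],s[19:]  1  'f'

n(n+1)/2 = 29·30/2 = 435
Σ LCP = 0 + 1 + 2 + 1 + 1 + 3 + 1 + 0 + 2 + 1 + 0 + 1 + 2 + 1 + 2 + 1 + 0 + 2 + 1 + 1 + 1 + 0 + 2 + 1 + 1 + 0 + 2 + 1 + 1 = 32
distinct = 435 − 32 = 403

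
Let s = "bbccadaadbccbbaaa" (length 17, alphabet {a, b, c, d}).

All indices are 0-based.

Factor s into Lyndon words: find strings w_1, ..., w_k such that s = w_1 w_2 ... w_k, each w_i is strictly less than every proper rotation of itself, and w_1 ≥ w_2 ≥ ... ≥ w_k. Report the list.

["bbcc", "ad", "aadbccbb", "a", "a", "a"]

emit factor 1: 'bbcc' (i=0, period=4)
emit factor 2: 'ad' (i=4, period=2)
emit factor 3: 'aadbccbb' (i=6, period=8)
emit factor 4: 'a' (i=14, period=1)
emit factor 5: 'a' (i=15, period=1)
emit factor 6: 'a' (i=16, period=1)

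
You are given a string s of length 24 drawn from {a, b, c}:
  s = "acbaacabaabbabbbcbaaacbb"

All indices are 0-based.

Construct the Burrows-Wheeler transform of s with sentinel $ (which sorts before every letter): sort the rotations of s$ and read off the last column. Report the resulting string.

bbbbacaba$abcacbcaabbabaa

rank  rotation                   last
    0  $acbaacabaabbabbbcbaaacbb  b
    1  aaacbb$acbaacabaabbabbbcb  b
    2  aabbabbbcbaaacbb$acbaacab  b
    3  aacabaabbabbbcbaaacbb$acb  b
    4  aacbb$acbaacabaabbabbbcba  a
    5  abaabbabbbcbaaacbb$acbaac  c
    6  abbabbbcbaaacbb$acbaacaba  a
    7  abbbcbaaacbb$acbaacabaabb  b
    8  acabaabbabbbcbaaacbb$acba  a
    9  acbaacabaabbabbbcbaaacbb$  $
   10  acbb$acbaacabaabbabbbcbaa  a
   11  b$acbaacabaabbabbbcbaaacb  b
   12  baaacbb$acbaacabaabbabbbc  c
   13  baabbabbbcbaaacbb$acbaaca  a
   14  baacabaabbabbbcbaaacbb$ac  c
   15  babbbcbaaacbb$acbaacabaab  b
   16  bb$acbaacabaabbabbbcbaaac  c
   17  bbabbbcbaaacbb$acbaacabaa  a
   18  bbbcbaaacbb$acbaacabaabba  a
   19  bbcbaaacbb$acbaacabaabbab  b
   20  bcbaaacbb$acbaacabaabbabb  b
   21  cabaabbabbbcbaaacbb$acbaa  a
   22  cbaaacbb$acbaacabaabbabbb  b
   23  cbaacabaabbabbbcbaaacbb$a  a
   24  cbb$acbaacabaabbabbbcbaaa  a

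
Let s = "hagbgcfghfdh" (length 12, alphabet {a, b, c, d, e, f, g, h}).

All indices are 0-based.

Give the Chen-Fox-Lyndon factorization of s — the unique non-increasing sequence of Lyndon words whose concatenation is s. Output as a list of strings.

["h", "agbgcfghfdh"]

emit factor 1: 'h' (i=0, period=1)
emit factor 2: 'agbgcfghfdh' (i=1, period=11)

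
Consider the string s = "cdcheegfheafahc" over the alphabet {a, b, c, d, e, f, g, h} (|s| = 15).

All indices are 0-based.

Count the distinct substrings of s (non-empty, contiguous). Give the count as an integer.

111

sorted suffixes:
  #0 SA[0]=10  'afahc'
  #1 SA[1]=12  'ahc'
  #2 SA[2]=14  'c'
  #3 SA[3]=0  'cdcheegfheafahc'
  #4 SA[4]=2  'cheegfheafahc'
  #5 SA[5]=1  'dcheegfheafahc'
  #6 SA[6]=9  'eafahc'
  #7 SA[7]=4  'eegfheafahc'
  #8 SA[8]=5  'egfheafahc'
  #9 SA[9]=11  'fahc'
  #10 SA[10]=7  'fheafahc'
  #11 SA[11]=6  'gfheafahc'
  #12 SA[12]=13  'hc'
  #13 SA[13]=8  'heafahc'
  #14 SA[14]=3  'heegfheafahc'

SA = [10, 12, 14, 0, 2, 1, 9, 4, 5, 11, 7, 6, 13, 8, 3]
i: (SA[i-1],SA[i]) lcp shared
  1: (10,12) 1 'a'
  2: (12,14) 0 ''
  3: (14,0) 1 'c'
  4: (0,2) 1 'c'
  5: (2,1) 0 ''
  6: (1,9) 0 ''
  7: (9,4) 1 'e'
  8: (4,5) 1 'e'
  9: (5,11) 0 ''
  10: (11,7) 1 'f'
  11: (7,6) 0 ''
  12: (6,13) 0 ''
  13: (13,8) 1 'h'
  14: (8,3) 2 'he'

n(n+1)/2 = 15·16/2 = 120
Σ LCP = 0 + 1 + 0 + 1 + 1 + 0 + 0 + 1 + 1 + 0 + 1 + 0 + 0 + 1 + 2 = 9
distinct = 120 − 9 = 111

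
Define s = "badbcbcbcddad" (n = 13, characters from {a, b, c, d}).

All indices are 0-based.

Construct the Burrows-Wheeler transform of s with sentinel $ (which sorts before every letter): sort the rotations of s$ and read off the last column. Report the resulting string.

ddb$dccbbbadac

rank  rotation        last
    0  $badbcbcbcddad  d
    1  ad$badbcbcbcdd  d
    2  adbcbcbcddad$b  b
    3  badbcbcbcddad$  $
    4  bcbcbcddad$bad  d
    5  bcbcddad$badbc  c
    6  bcddad$badbcbc  c
    7  cbcbcddad$badb  b
    8  cbcddad$badbcb  b
    9  cddad$badbcbcb  b
   10  d$badbcbcbcdda  a
   11  dad$badbcbcbcd  d
   12  dbcbcbcddad$ba  a
   13  ddad$badbcbcbc  c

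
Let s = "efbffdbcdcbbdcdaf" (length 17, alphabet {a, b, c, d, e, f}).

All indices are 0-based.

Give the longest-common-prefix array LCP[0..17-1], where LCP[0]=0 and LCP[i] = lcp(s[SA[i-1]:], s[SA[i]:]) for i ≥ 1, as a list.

[0, 0, 1, 1, 1, 0, 1, 2, 0, 1, 1, 2, 0, 0, 1, 1, 1]

sorted suffixes:
  #0 SA[0]=15  'af'
  #1 SA[1]=10  'bbdcdaf'
  #2 SA[2]=6  'bcdcbbdcdaf'
  #3 SA[3]=11  'bdcdaf'
  #4 SA[4]=2  'bffdbcdcbbdcdaf'
  #5 SA[5]=9  'cbbdcdaf'
  #6 SA[6]=13  'cdaf'
  #7 SA[7]=7  'cdcbbdcdaf'
  #8 SA[8]=14  'daf'
  #9 SA[9]=5  'dbcdcbbdcdaf'
  #10 SA[10]=8  'dcbbdcdaf'
  #11 SA[11]=12  'dcdaf'
  #12 SA[12]=0  'efbffdbcdcbbdcdaf'
  #13 SA[13]=16  'f'
  #14 SA[14]=1  'fbffdbcdcbbdcdaf'
  #15 SA[15]=4  'fdbcdcbbdcdaf'
  #16 SA[16]=3  'ffdbcdcbbdcdaf'

SA = [15, 10, 6, 11, 2, 9, 13, 7, 14, 5, 8, 12, 0, 16, 1, 4, 3]
i: (SA[i-1],SA[i]) lcp shared
  1: (15,10) 0 ''
  2: (10,6) 1 'b'
  3: (6,11) 1 'b'
  4: (11,2) 1 'b'
  5: (2,9) 0 ''
  6: (9,13) 1 'c'
  7: (13,7) 2 'cd'
  8: (7,14) 0 ''
  9: (14,5) 1 'd'
  10: (5,8) 1 'd'
  11: (8,12) 2 'dc'
  12: (12,0) 0 ''
  13: (0,16) 0 ''
  14: (16,1) 1 'f'
  15: (1,4) 1 'f'
  16: (4,3) 1 'f'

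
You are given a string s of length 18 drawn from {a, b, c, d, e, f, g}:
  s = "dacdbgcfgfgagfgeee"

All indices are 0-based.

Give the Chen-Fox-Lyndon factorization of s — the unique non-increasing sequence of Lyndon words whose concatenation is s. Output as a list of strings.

["d", "acdbgcfgfgagfgeee"]

emit factor 1: 'd' (i=0, period=1)
emit factor 2: 'acdbgcfgfgagfgeee' (i=1, period=17)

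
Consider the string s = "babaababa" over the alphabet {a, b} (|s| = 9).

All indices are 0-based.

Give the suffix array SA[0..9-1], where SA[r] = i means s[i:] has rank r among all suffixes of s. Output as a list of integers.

sorted suffixes:
  #0 SA[0]=8  'a'
  #1 SA[1]=3  'aababa'
  #2 SA[2]=6  'aba'
  #3 SA[3]=1  'abaababa'
  #4 SA[4]=4  'ababa'
  #5 SA[5]=7  'ba'
  #6 SA[6]=2  'baababa'
  #7 SA[7]=5  'baba'
  #8 SA[8]=0  'babaababa'

[8, 3, 6, 1, 4, 7, 2, 5, 0]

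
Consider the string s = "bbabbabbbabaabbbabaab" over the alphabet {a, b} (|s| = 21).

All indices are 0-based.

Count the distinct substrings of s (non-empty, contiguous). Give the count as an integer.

159

rank | idx | suffix
   0 |  18 | aab
   1 |  11 | aabbbabaab
   2 |  19 | ab
   3 |  16 | abaab
   4 |   9 | abaabbbabaab
   5 |   2 | abbabbbabaabbbabaab
   6 |  12 | abbbabaab
   7 |   5 | abbbabaabbbabaab
   8 |  20 | b
   9 |  17 | baab
  10 |  10 | baabbbabaab
  11 |  15 | babaab
  12 |   8 | babaabbbabaab
  13 |   1 | babbabbbabaabbbabaab
  14 |   4 | babbbabaabbbabaab
  15 |  14 | bbabaab
  16 |   7 | bbabaabbbabaab
  17 |   0 | bbabbabbbabaabbbabaab
  18 |   3 | bbabbbabaabbbabaab
  19 |  13 | bbbabaab
  20 |   6 | bbbabaabbbabaab

SA = [18, 11, 19, 16, 9, 2, 12, 5, 20, 17, 10, 15, 8, 1, 4, 14, 7, 0, 3, 13, 6]
i: (SA[i-1],SA[i]) lcp shared
  1: (18,11) 3 'aab'
  2: (11,19) 1 'a'
  3: (19,16) 2 'ab'
  4: (16,9) 5 'abaab'
  5: (9,2) 2 'ab'
  6: (2,12) 3 'abb'
  7: (12,5) 9 'abbbabaab'
  8: (5,20) 0 ''
  9: (20,17) 1 'b'
  10: (17,10) 4 'baab'
  11: (10,15) 2 'ba'
  12: (15,8) 6 'babaab'
  13: (8,1) 3 'bab'
  14: (1,4) 4 'babb'
  15: (4,14) 1 'b'
  16: (14,7) 7 'bbabaab'
  17: (7,0) 4 'bbab'
  18: (0,3) 5 'bbabb'
  19: (3,13) 2 'bb'
  20: (13,6) 8 'bbbabaab'

n(n+1)/2 = 21·22/2 = 231
Σ LCP = 0 + 3 + 1 + 2 + 5 + 2 + 3 + 9 + 0 + 1 + 4 + 2 + 6 + 3 + 4 + 1 + 7 + 4 + 5 + 2 + 8 = 72
distinct = 231 − 72 = 159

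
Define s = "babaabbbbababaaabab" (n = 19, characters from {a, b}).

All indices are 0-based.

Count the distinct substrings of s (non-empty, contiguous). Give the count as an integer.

rank | idx | suffix
   0 |  13 | aaabab
   1 |  14 | aabab
   2 |   3 | aabbbbababaaabab
   3 |  17 | ab
   4 |  11 | abaaabab
   5 |   1 | abaabbbbababaaabab
   6 |  15 | abab
   7 |   9 | ababaaabab
   8 |   4 | abbbbababaaabab
   9 |  18 | b
  10 |  12 | baaabab
  11 |   2 | baabbbbababaaabab
  12 |  16 | bab
  13 |  10 | babaaabab
  14 |   0 | babaabbbbababaaabab
  15 |   8 | bababaaabab
  16 |   7 | bbababaaabab
  17 |   6 | bbbababaaabab
  18 |   5 | bbbbababaaabab

SA = [13, 14, 3, 17, 11, 1, 15, 9, 4, 18, 12, 2, 16, 10, 0, 8, 7, 6, 5]
[i] adj suffixes → lcp
  [1] 13/14 → 2 ('aa')
  [2] 14/3 → 3 ('aab')
  [3] 3/17 → 1 ('a')
  [4] 17/11 → 2 ('ab')
  [5] 11/1 → 4 ('abaa')
  [6] 1/15 → 3 ('aba')
  [7] 15/9 → 4 ('abab')
  [8] 9/4 → 2 ('ab')
  [9] 4/18 → 0 ('')
  [10] 18/12 → 1 ('b')
  [11] 12/2 → 3 ('baa')
  [12] 2/16 → 2 ('ba')
  [13] 16/10 → 3 ('bab')
  [14] 10/0 → 5 ('babaa')
  [15] 0/8 → 4 ('baba')
  [16] 8/7 → 1 ('b')
  [17] 7/6 → 2 ('bb')
  [18] 6/5 → 3 ('bbb')

n(n+1)/2 = 19·20/2 = 190
Σ LCP = 0 + 2 + 3 + 1 + 2 + 4 + 3 + 4 + 2 + 0 + 1 + 3 + 2 + 3 + 5 + 4 + 1 + 2 + 3 = 45
distinct = 190 − 45 = 145

145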